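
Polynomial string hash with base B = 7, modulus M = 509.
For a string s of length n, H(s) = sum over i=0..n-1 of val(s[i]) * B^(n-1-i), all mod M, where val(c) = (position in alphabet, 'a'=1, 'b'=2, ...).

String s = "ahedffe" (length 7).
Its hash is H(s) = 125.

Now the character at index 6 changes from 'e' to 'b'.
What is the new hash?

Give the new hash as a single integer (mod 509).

val('e') = 5, val('b') = 2
Position k = 6, exponent = n-1-k = 0
B^0 mod M = 7^0 mod 509 = 1
Delta = (2 - 5) * 1 mod 509 = 506
New hash = (125 + 506) mod 509 = 122

Answer: 122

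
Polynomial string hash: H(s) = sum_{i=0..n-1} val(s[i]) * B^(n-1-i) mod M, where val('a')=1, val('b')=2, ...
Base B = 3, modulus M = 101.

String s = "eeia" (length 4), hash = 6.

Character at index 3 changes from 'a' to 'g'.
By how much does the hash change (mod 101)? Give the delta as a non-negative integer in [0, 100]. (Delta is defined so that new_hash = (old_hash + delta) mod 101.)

Answer: 6

Derivation:
Delta formula: (val(new) - val(old)) * B^(n-1-k) mod M
  val('g') - val('a') = 7 - 1 = 6
  B^(n-1-k) = 3^0 mod 101 = 1
  Delta = 6 * 1 mod 101 = 6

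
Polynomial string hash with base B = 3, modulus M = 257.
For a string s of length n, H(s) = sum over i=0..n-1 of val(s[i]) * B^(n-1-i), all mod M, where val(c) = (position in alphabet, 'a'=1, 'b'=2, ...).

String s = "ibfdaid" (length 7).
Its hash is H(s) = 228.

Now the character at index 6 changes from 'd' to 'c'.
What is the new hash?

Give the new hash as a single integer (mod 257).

val('d') = 4, val('c') = 3
Position k = 6, exponent = n-1-k = 0
B^0 mod M = 3^0 mod 257 = 1
Delta = (3 - 4) * 1 mod 257 = 256
New hash = (228 + 256) mod 257 = 227

Answer: 227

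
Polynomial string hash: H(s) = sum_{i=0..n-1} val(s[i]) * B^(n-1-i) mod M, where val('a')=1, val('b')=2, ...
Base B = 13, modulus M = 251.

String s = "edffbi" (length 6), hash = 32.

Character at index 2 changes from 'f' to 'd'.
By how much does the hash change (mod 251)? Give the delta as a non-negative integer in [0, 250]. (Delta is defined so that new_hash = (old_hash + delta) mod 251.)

Delta formula: (val(new) - val(old)) * B^(n-1-k) mod M
  val('d') - val('f') = 4 - 6 = -2
  B^(n-1-k) = 13^3 mod 251 = 189
  Delta = -2 * 189 mod 251 = 124

Answer: 124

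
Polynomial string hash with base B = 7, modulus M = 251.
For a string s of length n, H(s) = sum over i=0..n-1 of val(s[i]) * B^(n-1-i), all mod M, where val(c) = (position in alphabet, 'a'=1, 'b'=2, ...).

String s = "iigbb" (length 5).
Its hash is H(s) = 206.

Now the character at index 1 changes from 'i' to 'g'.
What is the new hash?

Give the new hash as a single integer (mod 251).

val('i') = 9, val('g') = 7
Position k = 1, exponent = n-1-k = 3
B^3 mod M = 7^3 mod 251 = 92
Delta = (7 - 9) * 92 mod 251 = 67
New hash = (206 + 67) mod 251 = 22

Answer: 22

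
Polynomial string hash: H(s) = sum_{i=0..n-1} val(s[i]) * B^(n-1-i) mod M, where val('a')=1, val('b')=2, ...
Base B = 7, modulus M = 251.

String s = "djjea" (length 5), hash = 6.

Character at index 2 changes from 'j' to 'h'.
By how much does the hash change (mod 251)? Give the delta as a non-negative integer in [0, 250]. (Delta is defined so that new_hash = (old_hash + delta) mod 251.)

Answer: 153

Derivation:
Delta formula: (val(new) - val(old)) * B^(n-1-k) mod M
  val('h') - val('j') = 8 - 10 = -2
  B^(n-1-k) = 7^2 mod 251 = 49
  Delta = -2 * 49 mod 251 = 153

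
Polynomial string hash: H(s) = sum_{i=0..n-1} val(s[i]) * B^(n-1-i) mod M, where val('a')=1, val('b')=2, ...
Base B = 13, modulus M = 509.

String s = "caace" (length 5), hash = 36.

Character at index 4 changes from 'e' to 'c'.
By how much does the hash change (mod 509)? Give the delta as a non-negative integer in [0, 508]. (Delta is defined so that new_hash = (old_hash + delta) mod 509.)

Delta formula: (val(new) - val(old)) * B^(n-1-k) mod M
  val('c') - val('e') = 3 - 5 = -2
  B^(n-1-k) = 13^0 mod 509 = 1
  Delta = -2 * 1 mod 509 = 507

Answer: 507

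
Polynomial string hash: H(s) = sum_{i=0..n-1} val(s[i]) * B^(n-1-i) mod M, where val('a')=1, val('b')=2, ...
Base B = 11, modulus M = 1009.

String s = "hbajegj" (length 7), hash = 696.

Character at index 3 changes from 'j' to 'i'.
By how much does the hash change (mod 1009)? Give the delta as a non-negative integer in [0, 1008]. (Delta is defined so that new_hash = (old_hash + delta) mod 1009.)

Delta formula: (val(new) - val(old)) * B^(n-1-k) mod M
  val('i') - val('j') = 9 - 10 = -1
  B^(n-1-k) = 11^3 mod 1009 = 322
  Delta = -1 * 322 mod 1009 = 687

Answer: 687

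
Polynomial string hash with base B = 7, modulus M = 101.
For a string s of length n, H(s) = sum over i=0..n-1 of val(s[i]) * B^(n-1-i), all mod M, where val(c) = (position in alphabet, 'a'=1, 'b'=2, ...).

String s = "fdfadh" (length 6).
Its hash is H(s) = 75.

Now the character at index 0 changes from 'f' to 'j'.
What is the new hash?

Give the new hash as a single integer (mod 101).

Answer: 37

Derivation:
val('f') = 6, val('j') = 10
Position k = 0, exponent = n-1-k = 5
B^5 mod M = 7^5 mod 101 = 41
Delta = (10 - 6) * 41 mod 101 = 63
New hash = (75 + 63) mod 101 = 37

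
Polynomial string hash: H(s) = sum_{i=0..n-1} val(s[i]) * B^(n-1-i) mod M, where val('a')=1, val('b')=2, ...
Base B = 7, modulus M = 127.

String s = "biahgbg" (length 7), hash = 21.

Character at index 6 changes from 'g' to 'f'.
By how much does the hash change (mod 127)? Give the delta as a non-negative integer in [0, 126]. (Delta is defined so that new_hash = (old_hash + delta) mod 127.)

Answer: 126

Derivation:
Delta formula: (val(new) - val(old)) * B^(n-1-k) mod M
  val('f') - val('g') = 6 - 7 = -1
  B^(n-1-k) = 7^0 mod 127 = 1
  Delta = -1 * 1 mod 127 = 126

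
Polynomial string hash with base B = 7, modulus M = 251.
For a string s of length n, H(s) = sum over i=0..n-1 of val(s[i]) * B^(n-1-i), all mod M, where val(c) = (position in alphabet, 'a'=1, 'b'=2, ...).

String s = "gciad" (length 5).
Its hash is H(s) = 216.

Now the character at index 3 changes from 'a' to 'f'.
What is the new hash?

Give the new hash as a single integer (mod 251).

Answer: 0

Derivation:
val('a') = 1, val('f') = 6
Position k = 3, exponent = n-1-k = 1
B^1 mod M = 7^1 mod 251 = 7
Delta = (6 - 1) * 7 mod 251 = 35
New hash = (216 + 35) mod 251 = 0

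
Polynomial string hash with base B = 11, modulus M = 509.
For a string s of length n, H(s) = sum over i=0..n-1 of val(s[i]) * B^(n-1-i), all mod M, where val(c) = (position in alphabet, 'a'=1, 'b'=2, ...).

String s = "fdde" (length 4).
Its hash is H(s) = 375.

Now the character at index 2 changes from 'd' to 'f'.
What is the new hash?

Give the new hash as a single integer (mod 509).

val('d') = 4, val('f') = 6
Position k = 2, exponent = n-1-k = 1
B^1 mod M = 11^1 mod 509 = 11
Delta = (6 - 4) * 11 mod 509 = 22
New hash = (375 + 22) mod 509 = 397

Answer: 397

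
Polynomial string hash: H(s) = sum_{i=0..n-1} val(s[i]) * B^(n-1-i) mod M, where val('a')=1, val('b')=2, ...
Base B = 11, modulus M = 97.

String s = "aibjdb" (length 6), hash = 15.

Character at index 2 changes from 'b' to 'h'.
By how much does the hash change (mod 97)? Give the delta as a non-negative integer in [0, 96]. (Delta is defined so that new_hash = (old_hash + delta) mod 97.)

Delta formula: (val(new) - val(old)) * B^(n-1-k) mod M
  val('h') - val('b') = 8 - 2 = 6
  B^(n-1-k) = 11^3 mod 97 = 70
  Delta = 6 * 70 mod 97 = 32

Answer: 32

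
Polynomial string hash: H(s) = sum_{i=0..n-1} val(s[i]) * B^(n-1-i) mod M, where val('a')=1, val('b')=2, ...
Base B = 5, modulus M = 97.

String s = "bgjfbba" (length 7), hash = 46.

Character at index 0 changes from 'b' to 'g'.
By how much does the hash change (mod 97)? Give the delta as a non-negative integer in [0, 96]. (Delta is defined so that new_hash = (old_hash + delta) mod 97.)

Answer: 40

Derivation:
Delta formula: (val(new) - val(old)) * B^(n-1-k) mod M
  val('g') - val('b') = 7 - 2 = 5
  B^(n-1-k) = 5^6 mod 97 = 8
  Delta = 5 * 8 mod 97 = 40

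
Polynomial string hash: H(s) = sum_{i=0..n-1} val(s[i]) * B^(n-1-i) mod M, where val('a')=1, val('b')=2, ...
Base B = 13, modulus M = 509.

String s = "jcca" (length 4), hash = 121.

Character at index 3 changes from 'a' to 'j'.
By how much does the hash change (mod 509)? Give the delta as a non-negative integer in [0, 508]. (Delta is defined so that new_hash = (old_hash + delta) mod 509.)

Answer: 9

Derivation:
Delta formula: (val(new) - val(old)) * B^(n-1-k) mod M
  val('j') - val('a') = 10 - 1 = 9
  B^(n-1-k) = 13^0 mod 509 = 1
  Delta = 9 * 1 mod 509 = 9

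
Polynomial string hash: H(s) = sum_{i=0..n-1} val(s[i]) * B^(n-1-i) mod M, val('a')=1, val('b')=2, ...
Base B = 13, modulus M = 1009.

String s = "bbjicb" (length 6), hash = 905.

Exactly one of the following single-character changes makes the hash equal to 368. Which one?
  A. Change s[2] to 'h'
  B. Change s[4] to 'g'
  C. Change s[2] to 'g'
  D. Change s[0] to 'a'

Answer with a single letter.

Option A: s[2]='j'->'h', delta=(8-10)*13^3 mod 1009 = 651, hash=905+651 mod 1009 = 547
Option B: s[4]='c'->'g', delta=(7-3)*13^1 mod 1009 = 52, hash=905+52 mod 1009 = 957
Option C: s[2]='j'->'g', delta=(7-10)*13^3 mod 1009 = 472, hash=905+472 mod 1009 = 368 <-- target
Option D: s[0]='b'->'a', delta=(1-2)*13^5 mod 1009 = 19, hash=905+19 mod 1009 = 924

Answer: C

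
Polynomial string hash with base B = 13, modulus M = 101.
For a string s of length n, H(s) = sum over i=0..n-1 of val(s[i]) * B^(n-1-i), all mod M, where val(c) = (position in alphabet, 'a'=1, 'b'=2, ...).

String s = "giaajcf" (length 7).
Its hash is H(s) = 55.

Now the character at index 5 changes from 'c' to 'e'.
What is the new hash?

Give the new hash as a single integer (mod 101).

val('c') = 3, val('e') = 5
Position k = 5, exponent = n-1-k = 1
B^1 mod M = 13^1 mod 101 = 13
Delta = (5 - 3) * 13 mod 101 = 26
New hash = (55 + 26) mod 101 = 81

Answer: 81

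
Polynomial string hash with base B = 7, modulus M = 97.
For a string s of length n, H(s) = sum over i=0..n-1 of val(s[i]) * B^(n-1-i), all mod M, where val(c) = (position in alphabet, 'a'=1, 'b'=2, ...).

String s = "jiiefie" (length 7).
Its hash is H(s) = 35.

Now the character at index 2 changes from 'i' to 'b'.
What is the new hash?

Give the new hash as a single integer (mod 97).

val('i') = 9, val('b') = 2
Position k = 2, exponent = n-1-k = 4
B^4 mod M = 7^4 mod 97 = 73
Delta = (2 - 9) * 73 mod 97 = 71
New hash = (35 + 71) mod 97 = 9

Answer: 9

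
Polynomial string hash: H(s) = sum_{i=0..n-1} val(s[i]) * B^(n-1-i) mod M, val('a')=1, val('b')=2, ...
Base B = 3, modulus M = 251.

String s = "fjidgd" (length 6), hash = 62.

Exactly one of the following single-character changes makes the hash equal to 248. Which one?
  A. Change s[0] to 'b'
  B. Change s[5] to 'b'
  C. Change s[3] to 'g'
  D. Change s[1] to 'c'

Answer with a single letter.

Option A: s[0]='f'->'b', delta=(2-6)*3^5 mod 251 = 32, hash=62+32 mod 251 = 94
Option B: s[5]='d'->'b', delta=(2-4)*3^0 mod 251 = 249, hash=62+249 mod 251 = 60
Option C: s[3]='d'->'g', delta=(7-4)*3^2 mod 251 = 27, hash=62+27 mod 251 = 89
Option D: s[1]='j'->'c', delta=(3-10)*3^4 mod 251 = 186, hash=62+186 mod 251 = 248 <-- target

Answer: D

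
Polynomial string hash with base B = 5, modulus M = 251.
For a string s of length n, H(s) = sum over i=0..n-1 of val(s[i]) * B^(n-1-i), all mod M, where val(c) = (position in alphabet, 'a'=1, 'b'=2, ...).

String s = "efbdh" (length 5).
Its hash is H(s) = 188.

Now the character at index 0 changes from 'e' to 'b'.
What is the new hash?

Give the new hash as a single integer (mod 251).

val('e') = 5, val('b') = 2
Position k = 0, exponent = n-1-k = 4
B^4 mod M = 5^4 mod 251 = 123
Delta = (2 - 5) * 123 mod 251 = 133
New hash = (188 + 133) mod 251 = 70

Answer: 70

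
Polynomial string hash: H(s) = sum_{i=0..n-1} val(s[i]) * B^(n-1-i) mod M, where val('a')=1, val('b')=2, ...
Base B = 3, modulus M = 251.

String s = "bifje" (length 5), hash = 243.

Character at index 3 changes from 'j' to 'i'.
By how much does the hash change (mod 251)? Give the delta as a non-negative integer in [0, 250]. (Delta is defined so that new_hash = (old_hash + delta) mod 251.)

Delta formula: (val(new) - val(old)) * B^(n-1-k) mod M
  val('i') - val('j') = 9 - 10 = -1
  B^(n-1-k) = 3^1 mod 251 = 3
  Delta = -1 * 3 mod 251 = 248

Answer: 248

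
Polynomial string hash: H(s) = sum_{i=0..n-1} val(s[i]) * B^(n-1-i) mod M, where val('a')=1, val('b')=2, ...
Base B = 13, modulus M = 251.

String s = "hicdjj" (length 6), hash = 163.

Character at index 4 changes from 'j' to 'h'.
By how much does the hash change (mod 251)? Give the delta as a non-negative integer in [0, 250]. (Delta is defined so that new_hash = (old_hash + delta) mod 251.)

Delta formula: (val(new) - val(old)) * B^(n-1-k) mod M
  val('h') - val('j') = 8 - 10 = -2
  B^(n-1-k) = 13^1 mod 251 = 13
  Delta = -2 * 13 mod 251 = 225

Answer: 225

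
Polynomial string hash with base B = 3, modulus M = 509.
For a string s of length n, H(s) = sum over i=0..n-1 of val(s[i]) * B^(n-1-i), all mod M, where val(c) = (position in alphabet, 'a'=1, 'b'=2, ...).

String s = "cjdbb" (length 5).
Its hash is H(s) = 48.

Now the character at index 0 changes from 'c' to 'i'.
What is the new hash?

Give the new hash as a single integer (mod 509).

val('c') = 3, val('i') = 9
Position k = 0, exponent = n-1-k = 4
B^4 mod M = 3^4 mod 509 = 81
Delta = (9 - 3) * 81 mod 509 = 486
New hash = (48 + 486) mod 509 = 25

Answer: 25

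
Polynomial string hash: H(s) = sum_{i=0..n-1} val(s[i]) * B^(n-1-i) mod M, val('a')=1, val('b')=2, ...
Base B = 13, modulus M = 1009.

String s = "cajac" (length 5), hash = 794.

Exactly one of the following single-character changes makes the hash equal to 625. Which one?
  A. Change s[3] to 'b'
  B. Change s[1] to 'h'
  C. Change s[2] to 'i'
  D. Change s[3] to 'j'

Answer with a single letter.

Answer: C

Derivation:
Option A: s[3]='a'->'b', delta=(2-1)*13^1 mod 1009 = 13, hash=794+13 mod 1009 = 807
Option B: s[1]='a'->'h', delta=(8-1)*13^3 mod 1009 = 244, hash=794+244 mod 1009 = 29
Option C: s[2]='j'->'i', delta=(9-10)*13^2 mod 1009 = 840, hash=794+840 mod 1009 = 625 <-- target
Option D: s[3]='a'->'j', delta=(10-1)*13^1 mod 1009 = 117, hash=794+117 mod 1009 = 911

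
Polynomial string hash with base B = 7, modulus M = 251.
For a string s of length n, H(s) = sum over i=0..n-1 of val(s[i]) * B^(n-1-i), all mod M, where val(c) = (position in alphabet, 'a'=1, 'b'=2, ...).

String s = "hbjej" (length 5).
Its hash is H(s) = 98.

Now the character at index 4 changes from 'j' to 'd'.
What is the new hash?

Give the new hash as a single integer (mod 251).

Answer: 92

Derivation:
val('j') = 10, val('d') = 4
Position k = 4, exponent = n-1-k = 0
B^0 mod M = 7^0 mod 251 = 1
Delta = (4 - 10) * 1 mod 251 = 245
New hash = (98 + 245) mod 251 = 92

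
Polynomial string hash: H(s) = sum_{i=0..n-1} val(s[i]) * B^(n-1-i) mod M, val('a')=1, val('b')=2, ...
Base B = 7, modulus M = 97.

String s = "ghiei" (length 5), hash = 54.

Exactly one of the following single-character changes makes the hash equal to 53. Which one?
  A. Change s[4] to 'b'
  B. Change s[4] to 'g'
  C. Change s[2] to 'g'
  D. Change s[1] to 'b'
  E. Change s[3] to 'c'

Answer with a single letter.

Option A: s[4]='i'->'b', delta=(2-9)*7^0 mod 97 = 90, hash=54+90 mod 97 = 47
Option B: s[4]='i'->'g', delta=(7-9)*7^0 mod 97 = 95, hash=54+95 mod 97 = 52
Option C: s[2]='i'->'g', delta=(7-9)*7^2 mod 97 = 96, hash=54+96 mod 97 = 53 <-- target
Option D: s[1]='h'->'b', delta=(2-8)*7^3 mod 97 = 76, hash=54+76 mod 97 = 33
Option E: s[3]='e'->'c', delta=(3-5)*7^1 mod 97 = 83, hash=54+83 mod 97 = 40

Answer: C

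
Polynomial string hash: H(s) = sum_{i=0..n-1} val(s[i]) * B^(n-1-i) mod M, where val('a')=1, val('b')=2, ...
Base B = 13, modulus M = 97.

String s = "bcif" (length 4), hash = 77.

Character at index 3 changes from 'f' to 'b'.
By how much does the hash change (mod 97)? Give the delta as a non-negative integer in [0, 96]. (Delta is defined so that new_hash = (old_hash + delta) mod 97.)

Answer: 93

Derivation:
Delta formula: (val(new) - val(old)) * B^(n-1-k) mod M
  val('b') - val('f') = 2 - 6 = -4
  B^(n-1-k) = 13^0 mod 97 = 1
  Delta = -4 * 1 mod 97 = 93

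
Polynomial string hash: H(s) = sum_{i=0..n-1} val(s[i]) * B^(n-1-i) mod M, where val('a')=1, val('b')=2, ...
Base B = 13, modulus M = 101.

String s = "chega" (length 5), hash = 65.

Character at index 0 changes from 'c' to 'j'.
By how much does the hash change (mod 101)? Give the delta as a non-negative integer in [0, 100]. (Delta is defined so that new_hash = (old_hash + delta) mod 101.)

Delta formula: (val(new) - val(old)) * B^(n-1-k) mod M
  val('j') - val('c') = 10 - 3 = 7
  B^(n-1-k) = 13^4 mod 101 = 79
  Delta = 7 * 79 mod 101 = 48

Answer: 48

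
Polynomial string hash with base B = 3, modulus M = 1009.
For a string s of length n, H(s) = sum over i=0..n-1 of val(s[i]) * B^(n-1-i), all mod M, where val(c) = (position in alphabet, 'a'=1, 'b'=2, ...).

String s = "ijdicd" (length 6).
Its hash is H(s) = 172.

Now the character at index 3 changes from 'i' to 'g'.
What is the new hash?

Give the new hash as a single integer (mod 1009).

val('i') = 9, val('g') = 7
Position k = 3, exponent = n-1-k = 2
B^2 mod M = 3^2 mod 1009 = 9
Delta = (7 - 9) * 9 mod 1009 = 991
New hash = (172 + 991) mod 1009 = 154

Answer: 154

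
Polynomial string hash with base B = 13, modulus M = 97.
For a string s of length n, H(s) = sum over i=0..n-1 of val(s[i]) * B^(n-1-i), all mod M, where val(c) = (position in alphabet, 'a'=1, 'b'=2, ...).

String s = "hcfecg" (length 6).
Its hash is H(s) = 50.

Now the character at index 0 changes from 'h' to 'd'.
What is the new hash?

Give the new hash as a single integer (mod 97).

val('h') = 8, val('d') = 4
Position k = 0, exponent = n-1-k = 5
B^5 mod M = 13^5 mod 97 = 74
Delta = (4 - 8) * 74 mod 97 = 92
New hash = (50 + 92) mod 97 = 45

Answer: 45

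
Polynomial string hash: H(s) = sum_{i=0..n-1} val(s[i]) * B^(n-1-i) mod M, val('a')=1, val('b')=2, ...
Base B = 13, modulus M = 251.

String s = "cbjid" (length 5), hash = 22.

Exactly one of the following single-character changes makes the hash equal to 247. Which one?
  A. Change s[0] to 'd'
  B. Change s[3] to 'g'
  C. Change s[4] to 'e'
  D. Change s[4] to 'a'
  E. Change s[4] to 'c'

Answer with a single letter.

Answer: B

Derivation:
Option A: s[0]='c'->'d', delta=(4-3)*13^4 mod 251 = 198, hash=22+198 mod 251 = 220
Option B: s[3]='i'->'g', delta=(7-9)*13^1 mod 251 = 225, hash=22+225 mod 251 = 247 <-- target
Option C: s[4]='d'->'e', delta=(5-4)*13^0 mod 251 = 1, hash=22+1 mod 251 = 23
Option D: s[4]='d'->'a', delta=(1-4)*13^0 mod 251 = 248, hash=22+248 mod 251 = 19
Option E: s[4]='d'->'c', delta=(3-4)*13^0 mod 251 = 250, hash=22+250 mod 251 = 21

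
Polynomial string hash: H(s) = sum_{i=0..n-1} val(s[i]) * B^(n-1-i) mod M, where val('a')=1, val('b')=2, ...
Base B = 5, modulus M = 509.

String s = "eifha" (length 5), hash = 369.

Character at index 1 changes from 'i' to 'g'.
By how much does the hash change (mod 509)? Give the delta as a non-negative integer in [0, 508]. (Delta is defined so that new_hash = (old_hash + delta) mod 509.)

Delta formula: (val(new) - val(old)) * B^(n-1-k) mod M
  val('g') - val('i') = 7 - 9 = -2
  B^(n-1-k) = 5^3 mod 509 = 125
  Delta = -2 * 125 mod 509 = 259

Answer: 259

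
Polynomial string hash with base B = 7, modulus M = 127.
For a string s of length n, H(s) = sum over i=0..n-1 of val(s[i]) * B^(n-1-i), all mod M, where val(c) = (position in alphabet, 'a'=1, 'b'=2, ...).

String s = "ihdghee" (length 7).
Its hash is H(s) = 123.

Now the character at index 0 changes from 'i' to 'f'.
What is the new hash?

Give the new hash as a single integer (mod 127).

Answer: 109

Derivation:
val('i') = 9, val('f') = 6
Position k = 0, exponent = n-1-k = 6
B^6 mod M = 7^6 mod 127 = 47
Delta = (6 - 9) * 47 mod 127 = 113
New hash = (123 + 113) mod 127 = 109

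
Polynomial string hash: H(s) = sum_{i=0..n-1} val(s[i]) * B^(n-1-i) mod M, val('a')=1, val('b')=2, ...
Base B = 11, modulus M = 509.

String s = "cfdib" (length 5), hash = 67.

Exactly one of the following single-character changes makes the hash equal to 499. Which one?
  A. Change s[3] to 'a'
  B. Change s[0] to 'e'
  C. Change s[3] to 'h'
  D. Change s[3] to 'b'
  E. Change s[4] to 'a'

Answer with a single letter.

Option A: s[3]='i'->'a', delta=(1-9)*11^1 mod 509 = 421, hash=67+421 mod 509 = 488
Option B: s[0]='c'->'e', delta=(5-3)*11^4 mod 509 = 269, hash=67+269 mod 509 = 336
Option C: s[3]='i'->'h', delta=(8-9)*11^1 mod 509 = 498, hash=67+498 mod 509 = 56
Option D: s[3]='i'->'b', delta=(2-9)*11^1 mod 509 = 432, hash=67+432 mod 509 = 499 <-- target
Option E: s[4]='b'->'a', delta=(1-2)*11^0 mod 509 = 508, hash=67+508 mod 509 = 66

Answer: D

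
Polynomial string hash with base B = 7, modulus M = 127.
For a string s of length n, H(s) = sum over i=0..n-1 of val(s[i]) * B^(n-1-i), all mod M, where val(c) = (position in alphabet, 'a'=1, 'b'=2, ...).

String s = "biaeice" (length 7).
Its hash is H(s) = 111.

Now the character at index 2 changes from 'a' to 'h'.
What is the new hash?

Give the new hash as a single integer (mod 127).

val('a') = 1, val('h') = 8
Position k = 2, exponent = n-1-k = 4
B^4 mod M = 7^4 mod 127 = 115
Delta = (8 - 1) * 115 mod 127 = 43
New hash = (111 + 43) mod 127 = 27

Answer: 27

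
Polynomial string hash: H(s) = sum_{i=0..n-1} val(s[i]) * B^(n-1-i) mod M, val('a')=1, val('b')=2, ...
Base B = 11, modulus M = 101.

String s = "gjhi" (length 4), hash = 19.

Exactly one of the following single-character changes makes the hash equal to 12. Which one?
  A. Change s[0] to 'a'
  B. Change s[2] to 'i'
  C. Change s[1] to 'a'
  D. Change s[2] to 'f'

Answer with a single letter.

Answer: A

Derivation:
Option A: s[0]='g'->'a', delta=(1-7)*11^3 mod 101 = 94, hash=19+94 mod 101 = 12 <-- target
Option B: s[2]='h'->'i', delta=(9-8)*11^1 mod 101 = 11, hash=19+11 mod 101 = 30
Option C: s[1]='j'->'a', delta=(1-10)*11^2 mod 101 = 22, hash=19+22 mod 101 = 41
Option D: s[2]='h'->'f', delta=(6-8)*11^1 mod 101 = 79, hash=19+79 mod 101 = 98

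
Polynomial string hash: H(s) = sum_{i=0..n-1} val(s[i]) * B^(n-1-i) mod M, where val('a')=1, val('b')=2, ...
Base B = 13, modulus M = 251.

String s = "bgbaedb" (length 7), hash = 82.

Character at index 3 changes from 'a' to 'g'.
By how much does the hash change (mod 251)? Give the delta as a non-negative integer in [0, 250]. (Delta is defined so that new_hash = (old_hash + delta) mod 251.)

Answer: 130

Derivation:
Delta formula: (val(new) - val(old)) * B^(n-1-k) mod M
  val('g') - val('a') = 7 - 1 = 6
  B^(n-1-k) = 13^3 mod 251 = 189
  Delta = 6 * 189 mod 251 = 130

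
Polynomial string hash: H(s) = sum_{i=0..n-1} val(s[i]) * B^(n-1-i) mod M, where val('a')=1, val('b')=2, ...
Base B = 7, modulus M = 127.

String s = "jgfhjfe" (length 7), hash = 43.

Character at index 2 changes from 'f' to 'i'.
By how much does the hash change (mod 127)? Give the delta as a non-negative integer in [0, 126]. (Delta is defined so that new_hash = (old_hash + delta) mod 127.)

Answer: 91

Derivation:
Delta formula: (val(new) - val(old)) * B^(n-1-k) mod M
  val('i') - val('f') = 9 - 6 = 3
  B^(n-1-k) = 7^4 mod 127 = 115
  Delta = 3 * 115 mod 127 = 91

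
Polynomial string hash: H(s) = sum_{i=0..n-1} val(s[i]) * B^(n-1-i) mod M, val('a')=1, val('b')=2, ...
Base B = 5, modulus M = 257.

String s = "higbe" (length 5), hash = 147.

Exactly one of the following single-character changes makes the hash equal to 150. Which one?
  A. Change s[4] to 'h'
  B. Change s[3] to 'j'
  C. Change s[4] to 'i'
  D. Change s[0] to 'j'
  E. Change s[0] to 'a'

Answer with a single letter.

Option A: s[4]='e'->'h', delta=(8-5)*5^0 mod 257 = 3, hash=147+3 mod 257 = 150 <-- target
Option B: s[3]='b'->'j', delta=(10-2)*5^1 mod 257 = 40, hash=147+40 mod 257 = 187
Option C: s[4]='e'->'i', delta=(9-5)*5^0 mod 257 = 4, hash=147+4 mod 257 = 151
Option D: s[0]='h'->'j', delta=(10-8)*5^4 mod 257 = 222, hash=147+222 mod 257 = 112
Option E: s[0]='h'->'a', delta=(1-8)*5^4 mod 257 = 251, hash=147+251 mod 257 = 141

Answer: A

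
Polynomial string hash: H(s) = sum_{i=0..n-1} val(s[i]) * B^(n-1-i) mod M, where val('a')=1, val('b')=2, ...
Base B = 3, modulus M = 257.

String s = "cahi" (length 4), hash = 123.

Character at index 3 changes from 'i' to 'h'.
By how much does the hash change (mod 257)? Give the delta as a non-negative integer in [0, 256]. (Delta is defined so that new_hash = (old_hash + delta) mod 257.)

Answer: 256

Derivation:
Delta formula: (val(new) - val(old)) * B^(n-1-k) mod M
  val('h') - val('i') = 8 - 9 = -1
  B^(n-1-k) = 3^0 mod 257 = 1
  Delta = -1 * 1 mod 257 = 256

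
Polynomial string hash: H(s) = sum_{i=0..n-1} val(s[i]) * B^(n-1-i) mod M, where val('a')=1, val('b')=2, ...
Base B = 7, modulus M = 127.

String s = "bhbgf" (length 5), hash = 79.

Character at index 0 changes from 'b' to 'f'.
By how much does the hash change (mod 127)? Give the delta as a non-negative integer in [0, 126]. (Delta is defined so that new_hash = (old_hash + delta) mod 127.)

Answer: 79

Derivation:
Delta formula: (val(new) - val(old)) * B^(n-1-k) mod M
  val('f') - val('b') = 6 - 2 = 4
  B^(n-1-k) = 7^4 mod 127 = 115
  Delta = 4 * 115 mod 127 = 79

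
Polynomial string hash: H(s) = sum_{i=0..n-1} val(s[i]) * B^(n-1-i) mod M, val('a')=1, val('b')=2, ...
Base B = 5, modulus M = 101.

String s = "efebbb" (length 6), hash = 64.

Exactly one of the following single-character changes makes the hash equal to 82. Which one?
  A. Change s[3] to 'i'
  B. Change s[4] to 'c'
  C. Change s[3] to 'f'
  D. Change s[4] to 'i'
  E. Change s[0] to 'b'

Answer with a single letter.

Option A: s[3]='b'->'i', delta=(9-2)*5^2 mod 101 = 74, hash=64+74 mod 101 = 37
Option B: s[4]='b'->'c', delta=(3-2)*5^1 mod 101 = 5, hash=64+5 mod 101 = 69
Option C: s[3]='b'->'f', delta=(6-2)*5^2 mod 101 = 100, hash=64+100 mod 101 = 63
Option D: s[4]='b'->'i', delta=(9-2)*5^1 mod 101 = 35, hash=64+35 mod 101 = 99
Option E: s[0]='e'->'b', delta=(2-5)*5^5 mod 101 = 18, hash=64+18 mod 101 = 82 <-- target

Answer: E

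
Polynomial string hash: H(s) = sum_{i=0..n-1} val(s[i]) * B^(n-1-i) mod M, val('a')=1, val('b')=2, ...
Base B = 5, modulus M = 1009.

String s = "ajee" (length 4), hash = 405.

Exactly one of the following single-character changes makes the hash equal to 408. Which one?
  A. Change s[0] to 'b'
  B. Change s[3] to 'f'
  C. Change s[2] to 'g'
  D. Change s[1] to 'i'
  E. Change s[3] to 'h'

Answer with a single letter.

Answer: E

Derivation:
Option A: s[0]='a'->'b', delta=(2-1)*5^3 mod 1009 = 125, hash=405+125 mod 1009 = 530
Option B: s[3]='e'->'f', delta=(6-5)*5^0 mod 1009 = 1, hash=405+1 mod 1009 = 406
Option C: s[2]='e'->'g', delta=(7-5)*5^1 mod 1009 = 10, hash=405+10 mod 1009 = 415
Option D: s[1]='j'->'i', delta=(9-10)*5^2 mod 1009 = 984, hash=405+984 mod 1009 = 380
Option E: s[3]='e'->'h', delta=(8-5)*5^0 mod 1009 = 3, hash=405+3 mod 1009 = 408 <-- target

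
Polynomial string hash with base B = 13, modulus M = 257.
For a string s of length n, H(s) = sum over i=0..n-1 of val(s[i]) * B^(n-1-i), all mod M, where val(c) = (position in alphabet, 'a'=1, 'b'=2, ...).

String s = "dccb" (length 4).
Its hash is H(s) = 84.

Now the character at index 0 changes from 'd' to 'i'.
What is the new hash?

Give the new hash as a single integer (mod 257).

val('d') = 4, val('i') = 9
Position k = 0, exponent = n-1-k = 3
B^3 mod M = 13^3 mod 257 = 141
Delta = (9 - 4) * 141 mod 257 = 191
New hash = (84 + 191) mod 257 = 18

Answer: 18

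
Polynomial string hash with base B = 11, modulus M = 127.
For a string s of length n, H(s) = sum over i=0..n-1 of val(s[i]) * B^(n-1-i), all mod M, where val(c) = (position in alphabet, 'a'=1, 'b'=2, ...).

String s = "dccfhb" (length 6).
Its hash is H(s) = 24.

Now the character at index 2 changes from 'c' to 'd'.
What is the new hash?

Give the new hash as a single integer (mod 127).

Answer: 85

Derivation:
val('c') = 3, val('d') = 4
Position k = 2, exponent = n-1-k = 3
B^3 mod M = 11^3 mod 127 = 61
Delta = (4 - 3) * 61 mod 127 = 61
New hash = (24 + 61) mod 127 = 85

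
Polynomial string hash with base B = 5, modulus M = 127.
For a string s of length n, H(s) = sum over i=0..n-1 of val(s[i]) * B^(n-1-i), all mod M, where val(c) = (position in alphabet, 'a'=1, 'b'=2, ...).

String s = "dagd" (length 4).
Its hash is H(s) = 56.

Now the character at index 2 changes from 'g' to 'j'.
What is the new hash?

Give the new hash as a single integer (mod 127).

val('g') = 7, val('j') = 10
Position k = 2, exponent = n-1-k = 1
B^1 mod M = 5^1 mod 127 = 5
Delta = (10 - 7) * 5 mod 127 = 15
New hash = (56 + 15) mod 127 = 71

Answer: 71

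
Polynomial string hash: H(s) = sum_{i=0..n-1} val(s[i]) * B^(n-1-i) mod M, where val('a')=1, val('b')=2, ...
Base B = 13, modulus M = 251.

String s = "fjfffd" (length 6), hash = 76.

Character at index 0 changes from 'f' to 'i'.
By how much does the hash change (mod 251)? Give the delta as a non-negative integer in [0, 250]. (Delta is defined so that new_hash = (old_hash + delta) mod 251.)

Delta formula: (val(new) - val(old)) * B^(n-1-k) mod M
  val('i') - val('f') = 9 - 6 = 3
  B^(n-1-k) = 13^5 mod 251 = 64
  Delta = 3 * 64 mod 251 = 192

Answer: 192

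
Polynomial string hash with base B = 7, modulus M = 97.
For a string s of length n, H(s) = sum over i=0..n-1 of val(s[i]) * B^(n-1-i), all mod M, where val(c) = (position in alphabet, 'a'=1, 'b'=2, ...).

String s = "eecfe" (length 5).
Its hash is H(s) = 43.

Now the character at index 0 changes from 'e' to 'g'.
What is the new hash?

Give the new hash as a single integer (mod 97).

Answer: 92

Derivation:
val('e') = 5, val('g') = 7
Position k = 0, exponent = n-1-k = 4
B^4 mod M = 7^4 mod 97 = 73
Delta = (7 - 5) * 73 mod 97 = 49
New hash = (43 + 49) mod 97 = 92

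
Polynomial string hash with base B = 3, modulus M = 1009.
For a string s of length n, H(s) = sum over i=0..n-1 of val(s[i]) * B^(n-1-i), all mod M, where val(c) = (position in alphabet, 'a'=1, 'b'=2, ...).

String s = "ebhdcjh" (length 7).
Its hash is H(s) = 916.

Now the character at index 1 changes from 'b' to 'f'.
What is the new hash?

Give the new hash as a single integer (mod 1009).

Answer: 879

Derivation:
val('b') = 2, val('f') = 6
Position k = 1, exponent = n-1-k = 5
B^5 mod M = 3^5 mod 1009 = 243
Delta = (6 - 2) * 243 mod 1009 = 972
New hash = (916 + 972) mod 1009 = 879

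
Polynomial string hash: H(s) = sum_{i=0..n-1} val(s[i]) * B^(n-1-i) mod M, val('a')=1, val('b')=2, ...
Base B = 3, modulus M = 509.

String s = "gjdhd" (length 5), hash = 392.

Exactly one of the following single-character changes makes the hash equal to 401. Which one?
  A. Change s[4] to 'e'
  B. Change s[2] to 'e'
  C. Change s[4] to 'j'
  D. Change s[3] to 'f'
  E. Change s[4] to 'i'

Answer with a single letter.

Answer: B

Derivation:
Option A: s[4]='d'->'e', delta=(5-4)*3^0 mod 509 = 1, hash=392+1 mod 509 = 393
Option B: s[2]='d'->'e', delta=(5-4)*3^2 mod 509 = 9, hash=392+9 mod 509 = 401 <-- target
Option C: s[4]='d'->'j', delta=(10-4)*3^0 mod 509 = 6, hash=392+6 mod 509 = 398
Option D: s[3]='h'->'f', delta=(6-8)*3^1 mod 509 = 503, hash=392+503 mod 509 = 386
Option E: s[4]='d'->'i', delta=(9-4)*3^0 mod 509 = 5, hash=392+5 mod 509 = 397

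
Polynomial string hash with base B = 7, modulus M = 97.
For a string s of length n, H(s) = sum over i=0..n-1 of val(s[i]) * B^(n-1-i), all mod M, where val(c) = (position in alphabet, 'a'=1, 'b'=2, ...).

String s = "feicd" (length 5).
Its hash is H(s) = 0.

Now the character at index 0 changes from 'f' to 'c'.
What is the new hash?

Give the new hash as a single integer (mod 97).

Answer: 72

Derivation:
val('f') = 6, val('c') = 3
Position k = 0, exponent = n-1-k = 4
B^4 mod M = 7^4 mod 97 = 73
Delta = (3 - 6) * 73 mod 97 = 72
New hash = (0 + 72) mod 97 = 72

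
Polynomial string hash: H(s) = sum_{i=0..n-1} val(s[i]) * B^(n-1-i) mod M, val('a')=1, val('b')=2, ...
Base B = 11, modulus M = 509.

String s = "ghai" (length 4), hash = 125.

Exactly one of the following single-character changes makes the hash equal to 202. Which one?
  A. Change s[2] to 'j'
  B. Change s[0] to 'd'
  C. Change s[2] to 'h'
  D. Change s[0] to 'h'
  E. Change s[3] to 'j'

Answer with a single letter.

Answer: C

Derivation:
Option A: s[2]='a'->'j', delta=(10-1)*11^1 mod 509 = 99, hash=125+99 mod 509 = 224
Option B: s[0]='g'->'d', delta=(4-7)*11^3 mod 509 = 79, hash=125+79 mod 509 = 204
Option C: s[2]='a'->'h', delta=(8-1)*11^1 mod 509 = 77, hash=125+77 mod 509 = 202 <-- target
Option D: s[0]='g'->'h', delta=(8-7)*11^3 mod 509 = 313, hash=125+313 mod 509 = 438
Option E: s[3]='i'->'j', delta=(10-9)*11^0 mod 509 = 1, hash=125+1 mod 509 = 126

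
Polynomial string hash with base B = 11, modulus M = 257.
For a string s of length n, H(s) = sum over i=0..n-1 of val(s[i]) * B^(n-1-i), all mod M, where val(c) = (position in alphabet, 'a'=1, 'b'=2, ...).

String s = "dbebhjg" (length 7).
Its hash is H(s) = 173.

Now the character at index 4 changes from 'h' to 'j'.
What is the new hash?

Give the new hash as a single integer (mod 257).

val('h') = 8, val('j') = 10
Position k = 4, exponent = n-1-k = 2
B^2 mod M = 11^2 mod 257 = 121
Delta = (10 - 8) * 121 mod 257 = 242
New hash = (173 + 242) mod 257 = 158

Answer: 158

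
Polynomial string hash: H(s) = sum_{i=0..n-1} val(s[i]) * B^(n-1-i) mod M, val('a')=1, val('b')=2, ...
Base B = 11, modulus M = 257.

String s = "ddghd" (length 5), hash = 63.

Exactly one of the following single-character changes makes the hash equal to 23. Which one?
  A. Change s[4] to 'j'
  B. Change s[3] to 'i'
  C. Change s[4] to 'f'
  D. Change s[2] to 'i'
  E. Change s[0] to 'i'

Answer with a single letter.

Answer: E

Derivation:
Option A: s[4]='d'->'j', delta=(10-4)*11^0 mod 257 = 6, hash=63+6 mod 257 = 69
Option B: s[3]='h'->'i', delta=(9-8)*11^1 mod 257 = 11, hash=63+11 mod 257 = 74
Option C: s[4]='d'->'f', delta=(6-4)*11^0 mod 257 = 2, hash=63+2 mod 257 = 65
Option D: s[2]='g'->'i', delta=(9-7)*11^2 mod 257 = 242, hash=63+242 mod 257 = 48
Option E: s[0]='d'->'i', delta=(9-4)*11^4 mod 257 = 217, hash=63+217 mod 257 = 23 <-- target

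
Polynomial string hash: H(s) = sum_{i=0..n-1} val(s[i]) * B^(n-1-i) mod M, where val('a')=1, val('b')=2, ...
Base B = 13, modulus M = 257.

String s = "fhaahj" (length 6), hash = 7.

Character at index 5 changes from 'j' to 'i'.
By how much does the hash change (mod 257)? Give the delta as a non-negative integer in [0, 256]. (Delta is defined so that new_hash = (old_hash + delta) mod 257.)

Delta formula: (val(new) - val(old)) * B^(n-1-k) mod M
  val('i') - val('j') = 9 - 10 = -1
  B^(n-1-k) = 13^0 mod 257 = 1
  Delta = -1 * 1 mod 257 = 256

Answer: 256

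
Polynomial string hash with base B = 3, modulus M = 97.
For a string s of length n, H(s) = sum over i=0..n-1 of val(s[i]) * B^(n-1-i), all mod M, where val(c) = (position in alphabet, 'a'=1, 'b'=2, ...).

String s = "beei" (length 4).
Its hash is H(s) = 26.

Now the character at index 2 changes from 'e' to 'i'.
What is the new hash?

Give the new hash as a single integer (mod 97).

val('e') = 5, val('i') = 9
Position k = 2, exponent = n-1-k = 1
B^1 mod M = 3^1 mod 97 = 3
Delta = (9 - 5) * 3 mod 97 = 12
New hash = (26 + 12) mod 97 = 38

Answer: 38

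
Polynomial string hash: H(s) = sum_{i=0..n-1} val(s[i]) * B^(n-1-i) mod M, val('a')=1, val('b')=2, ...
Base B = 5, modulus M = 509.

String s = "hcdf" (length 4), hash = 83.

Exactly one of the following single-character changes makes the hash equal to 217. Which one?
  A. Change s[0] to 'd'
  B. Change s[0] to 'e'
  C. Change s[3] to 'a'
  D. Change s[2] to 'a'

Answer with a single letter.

Option A: s[0]='h'->'d', delta=(4-8)*5^3 mod 509 = 9, hash=83+9 mod 509 = 92
Option B: s[0]='h'->'e', delta=(5-8)*5^3 mod 509 = 134, hash=83+134 mod 509 = 217 <-- target
Option C: s[3]='f'->'a', delta=(1-6)*5^0 mod 509 = 504, hash=83+504 mod 509 = 78
Option D: s[2]='d'->'a', delta=(1-4)*5^1 mod 509 = 494, hash=83+494 mod 509 = 68

Answer: B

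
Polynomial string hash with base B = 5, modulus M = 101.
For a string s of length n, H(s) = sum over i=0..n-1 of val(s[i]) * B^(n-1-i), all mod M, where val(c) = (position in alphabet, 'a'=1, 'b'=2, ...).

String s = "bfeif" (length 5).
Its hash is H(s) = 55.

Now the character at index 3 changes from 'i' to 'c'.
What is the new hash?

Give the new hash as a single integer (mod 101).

val('i') = 9, val('c') = 3
Position k = 3, exponent = n-1-k = 1
B^1 mod M = 5^1 mod 101 = 5
Delta = (3 - 9) * 5 mod 101 = 71
New hash = (55 + 71) mod 101 = 25

Answer: 25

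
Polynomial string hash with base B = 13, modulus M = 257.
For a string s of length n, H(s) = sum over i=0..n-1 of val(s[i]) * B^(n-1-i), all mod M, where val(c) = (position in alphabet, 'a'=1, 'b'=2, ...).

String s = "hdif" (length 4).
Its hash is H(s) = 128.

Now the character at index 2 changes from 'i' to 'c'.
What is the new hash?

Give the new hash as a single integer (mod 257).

Answer: 50

Derivation:
val('i') = 9, val('c') = 3
Position k = 2, exponent = n-1-k = 1
B^1 mod M = 13^1 mod 257 = 13
Delta = (3 - 9) * 13 mod 257 = 179
New hash = (128 + 179) mod 257 = 50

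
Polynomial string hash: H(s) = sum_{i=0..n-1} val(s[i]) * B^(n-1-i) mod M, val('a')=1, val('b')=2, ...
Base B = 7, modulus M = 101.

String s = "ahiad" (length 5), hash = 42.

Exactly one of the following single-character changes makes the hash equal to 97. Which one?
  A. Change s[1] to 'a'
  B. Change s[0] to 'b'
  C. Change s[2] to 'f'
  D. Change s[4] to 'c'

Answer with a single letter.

Answer: C

Derivation:
Option A: s[1]='h'->'a', delta=(1-8)*7^3 mod 101 = 23, hash=42+23 mod 101 = 65
Option B: s[0]='a'->'b', delta=(2-1)*7^4 mod 101 = 78, hash=42+78 mod 101 = 19
Option C: s[2]='i'->'f', delta=(6-9)*7^2 mod 101 = 55, hash=42+55 mod 101 = 97 <-- target
Option D: s[4]='d'->'c', delta=(3-4)*7^0 mod 101 = 100, hash=42+100 mod 101 = 41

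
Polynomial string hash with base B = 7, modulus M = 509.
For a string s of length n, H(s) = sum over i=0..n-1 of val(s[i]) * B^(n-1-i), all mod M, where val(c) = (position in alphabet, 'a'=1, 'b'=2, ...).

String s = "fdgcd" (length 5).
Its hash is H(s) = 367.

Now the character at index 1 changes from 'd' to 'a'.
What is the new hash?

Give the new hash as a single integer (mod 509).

Answer: 356

Derivation:
val('d') = 4, val('a') = 1
Position k = 1, exponent = n-1-k = 3
B^3 mod M = 7^3 mod 509 = 343
Delta = (1 - 4) * 343 mod 509 = 498
New hash = (367 + 498) mod 509 = 356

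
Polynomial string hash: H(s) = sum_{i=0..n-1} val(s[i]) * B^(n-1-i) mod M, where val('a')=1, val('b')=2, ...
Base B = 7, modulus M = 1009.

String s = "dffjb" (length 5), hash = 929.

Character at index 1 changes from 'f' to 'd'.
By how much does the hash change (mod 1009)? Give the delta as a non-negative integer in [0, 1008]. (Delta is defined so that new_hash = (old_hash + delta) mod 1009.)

Delta formula: (val(new) - val(old)) * B^(n-1-k) mod M
  val('d') - val('f') = 4 - 6 = -2
  B^(n-1-k) = 7^3 mod 1009 = 343
  Delta = -2 * 343 mod 1009 = 323

Answer: 323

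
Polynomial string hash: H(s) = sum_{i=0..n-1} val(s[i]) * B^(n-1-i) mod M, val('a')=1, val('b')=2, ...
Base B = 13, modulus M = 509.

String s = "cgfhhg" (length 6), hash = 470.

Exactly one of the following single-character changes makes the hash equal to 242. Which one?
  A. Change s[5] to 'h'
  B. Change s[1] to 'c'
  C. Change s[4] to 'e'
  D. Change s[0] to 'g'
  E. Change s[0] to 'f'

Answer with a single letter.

Option A: s[5]='g'->'h', delta=(8-7)*13^0 mod 509 = 1, hash=470+1 mod 509 = 471
Option B: s[1]='g'->'c', delta=(3-7)*13^4 mod 509 = 281, hash=470+281 mod 509 = 242 <-- target
Option C: s[4]='h'->'e', delta=(5-8)*13^1 mod 509 = 470, hash=470+470 mod 509 = 431
Option D: s[0]='c'->'g', delta=(7-3)*13^5 mod 509 = 419, hash=470+419 mod 509 = 380
Option E: s[0]='c'->'f', delta=(6-3)*13^5 mod 509 = 187, hash=470+187 mod 509 = 148

Answer: B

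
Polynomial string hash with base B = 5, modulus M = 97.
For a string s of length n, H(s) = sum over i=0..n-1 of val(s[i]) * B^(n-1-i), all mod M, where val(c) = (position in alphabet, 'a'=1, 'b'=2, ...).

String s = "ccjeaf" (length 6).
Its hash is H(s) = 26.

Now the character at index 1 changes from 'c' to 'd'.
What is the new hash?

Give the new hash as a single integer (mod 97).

Answer: 69

Derivation:
val('c') = 3, val('d') = 4
Position k = 1, exponent = n-1-k = 4
B^4 mod M = 5^4 mod 97 = 43
Delta = (4 - 3) * 43 mod 97 = 43
New hash = (26 + 43) mod 97 = 69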